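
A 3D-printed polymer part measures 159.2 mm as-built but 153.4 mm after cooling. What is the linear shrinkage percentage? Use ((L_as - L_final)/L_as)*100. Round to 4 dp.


Shrinkage = ((159.2-153.4)/159.2)*100 = 3.6432 %


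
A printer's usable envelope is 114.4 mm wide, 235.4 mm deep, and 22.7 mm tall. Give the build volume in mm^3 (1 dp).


V = 114.4 * 235.4 * 22.7 = 611305.6 mm^3


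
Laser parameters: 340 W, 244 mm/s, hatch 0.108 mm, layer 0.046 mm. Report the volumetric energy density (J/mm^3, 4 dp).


E = 340 / (244*0.108*0.046) = 280.4836 J/mm^3


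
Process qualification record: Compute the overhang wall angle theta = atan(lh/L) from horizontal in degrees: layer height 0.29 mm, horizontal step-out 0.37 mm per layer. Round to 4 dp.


angle = atan(0.29/0.37) = 38.0888 degrees


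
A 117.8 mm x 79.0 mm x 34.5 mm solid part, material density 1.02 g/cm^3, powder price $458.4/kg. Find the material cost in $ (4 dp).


V = 117.8 * 79.0 * 34.5 = 321063.9 mm^3 = 321.0639 cm^3
Mass = 321.0639 * 1.02 / 1000 = 0.32748518 kg
Cost = 0.32748518 * 458.4 = 150.1192 $


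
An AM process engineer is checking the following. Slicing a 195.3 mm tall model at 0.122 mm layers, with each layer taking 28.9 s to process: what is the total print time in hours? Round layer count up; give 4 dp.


Layers = ceil(195.3/0.122) = 1601
t = 1601 * 28.9 / 3600 = 12.8525 hrs


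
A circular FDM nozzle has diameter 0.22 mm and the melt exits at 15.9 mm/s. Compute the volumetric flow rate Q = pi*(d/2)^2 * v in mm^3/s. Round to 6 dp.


A = pi*(0.22/2)^2 = 0.03801327 mm^2
Q = 0.03801327 * 15.9 = 0.604411 mm^3/s


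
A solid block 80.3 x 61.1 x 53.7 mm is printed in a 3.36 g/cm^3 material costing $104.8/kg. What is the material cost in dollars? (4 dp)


V = 80.3 * 61.1 * 53.7 = 263469.921 mm^3 = 263.469921 cm^3
Mass = 263.469921 * 3.36 / 1000 = 0.88525893 kg
Cost = 0.88525893 * 104.8 = 92.7751 $


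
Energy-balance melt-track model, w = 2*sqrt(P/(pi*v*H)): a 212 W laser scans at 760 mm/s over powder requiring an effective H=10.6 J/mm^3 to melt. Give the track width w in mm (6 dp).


w = 2*sqrt(212/(pi*760*10.6)) = 0.183047 mm


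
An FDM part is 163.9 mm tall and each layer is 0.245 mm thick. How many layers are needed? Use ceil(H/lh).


Layers = ceil(163.9/0.245) = 669


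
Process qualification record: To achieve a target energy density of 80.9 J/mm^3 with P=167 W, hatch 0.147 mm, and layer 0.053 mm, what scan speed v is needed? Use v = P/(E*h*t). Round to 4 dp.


v = 167 / (80.9*0.147*0.053) = 264.9566 mm/s


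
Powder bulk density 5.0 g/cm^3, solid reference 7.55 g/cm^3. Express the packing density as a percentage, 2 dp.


Packing = (5.0/7.55)*100 = 66.23 %


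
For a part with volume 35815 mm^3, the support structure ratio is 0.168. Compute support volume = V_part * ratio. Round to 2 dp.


V_support = 35815 * 0.168 = 6016.92 mm^3


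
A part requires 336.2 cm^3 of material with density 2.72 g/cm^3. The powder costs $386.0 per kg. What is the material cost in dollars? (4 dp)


Mass = 336.2*2.72/1000 = 0.914464 kg
Cost = 0.914464 * 386.0 = 352.9831 $


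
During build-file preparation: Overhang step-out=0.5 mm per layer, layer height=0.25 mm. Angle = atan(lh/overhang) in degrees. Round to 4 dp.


angle = atan(0.25/0.5) = 26.5651 degrees


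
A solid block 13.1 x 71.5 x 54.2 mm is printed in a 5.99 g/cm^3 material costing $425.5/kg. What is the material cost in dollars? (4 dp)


V = 13.1 * 71.5 * 54.2 = 50766.43 mm^3 = 50.76643 cm^3
Mass = 50.76643 * 5.99 / 1000 = 0.30409092 kg
Cost = 0.30409092 * 425.5 = 129.3907 $


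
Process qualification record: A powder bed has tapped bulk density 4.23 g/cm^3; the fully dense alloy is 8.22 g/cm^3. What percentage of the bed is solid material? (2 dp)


Packing = (4.23/8.22)*100 = 51.46 %


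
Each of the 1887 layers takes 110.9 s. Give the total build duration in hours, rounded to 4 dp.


t = 1887 * 110.9 / 3600 = 58.1301 hrs


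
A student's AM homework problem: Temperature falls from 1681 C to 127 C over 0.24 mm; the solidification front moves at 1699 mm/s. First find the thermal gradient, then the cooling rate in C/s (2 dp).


G = (1681-127)/0.24 = 6475.0 C/mm
CR = 6475.0 * 1699 = 11001025.0 C/s


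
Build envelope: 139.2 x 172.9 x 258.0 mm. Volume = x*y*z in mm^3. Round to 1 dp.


V = 139.2 * 172.9 * 258.0 = 6209461.4 mm^3


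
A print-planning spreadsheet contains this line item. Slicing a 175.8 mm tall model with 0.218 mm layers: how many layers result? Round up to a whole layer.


Layers = ceil(175.8/0.218) = 807


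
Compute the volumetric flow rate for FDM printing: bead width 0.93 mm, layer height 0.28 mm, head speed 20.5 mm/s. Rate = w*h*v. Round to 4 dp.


Rate = 0.93 * 0.28 * 20.5 = 5.3382 mm^3/s


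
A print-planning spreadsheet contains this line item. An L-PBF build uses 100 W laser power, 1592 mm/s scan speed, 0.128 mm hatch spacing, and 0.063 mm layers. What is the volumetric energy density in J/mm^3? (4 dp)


E = 100 / (1592*0.128*0.063) = 7.7894 J/mm^3


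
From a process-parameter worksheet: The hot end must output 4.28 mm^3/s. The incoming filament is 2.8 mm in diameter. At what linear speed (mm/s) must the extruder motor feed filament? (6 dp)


A = pi*(2.8/2)^2 = 6.157522
v = 4.28 / 6.157522 = 0.695085 mm/s


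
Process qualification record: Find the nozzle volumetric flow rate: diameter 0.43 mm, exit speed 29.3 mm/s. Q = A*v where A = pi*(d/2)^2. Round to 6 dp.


A = pi*(0.43/2)^2 = 0.14522012 mm^2
Q = 0.14522012 * 29.3 = 4.25495 mm^3/s


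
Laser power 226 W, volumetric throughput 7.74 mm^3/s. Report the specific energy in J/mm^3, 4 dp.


SE = 226 / 7.74 = 29.199 J/mm^3


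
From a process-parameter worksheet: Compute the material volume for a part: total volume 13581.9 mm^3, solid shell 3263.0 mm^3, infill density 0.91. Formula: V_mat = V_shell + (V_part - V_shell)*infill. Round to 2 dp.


V_infill = (13581.9 - 3263.0) * 0.91 = 9390.2
V_total = 3263.0 + 9390.2 = 12653.2 mm^3


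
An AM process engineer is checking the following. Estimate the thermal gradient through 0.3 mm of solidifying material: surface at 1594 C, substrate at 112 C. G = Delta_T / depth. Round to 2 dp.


G = (1594-112)/0.3 = 4940.0 C/mm


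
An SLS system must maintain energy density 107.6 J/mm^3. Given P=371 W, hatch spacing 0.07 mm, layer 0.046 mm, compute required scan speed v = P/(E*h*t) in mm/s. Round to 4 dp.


v = 371 / (107.6*0.07*0.046) = 1070.7936 mm/s


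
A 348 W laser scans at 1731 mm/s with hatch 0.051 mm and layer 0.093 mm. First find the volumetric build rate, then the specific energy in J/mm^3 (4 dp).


Build rate = 1731 * 0.051 * 0.093 = 8.210133 mm^3/s
SE = 348 / 8.210133 = 42.3866 J/mm^3


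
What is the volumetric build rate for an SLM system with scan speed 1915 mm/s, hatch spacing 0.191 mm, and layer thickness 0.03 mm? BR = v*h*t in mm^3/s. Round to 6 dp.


Rate = 1915 * 0.191 * 0.03 = 10.97295 mm^3/s


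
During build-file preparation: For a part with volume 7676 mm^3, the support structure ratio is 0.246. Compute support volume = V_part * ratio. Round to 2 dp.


V_support = 7676 * 0.246 = 1888.3 mm^3


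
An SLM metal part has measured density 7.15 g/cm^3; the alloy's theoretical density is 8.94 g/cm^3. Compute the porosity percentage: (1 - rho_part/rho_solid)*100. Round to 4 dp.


Porosity = (1-7.15/8.94)*100 = 20.0224 %


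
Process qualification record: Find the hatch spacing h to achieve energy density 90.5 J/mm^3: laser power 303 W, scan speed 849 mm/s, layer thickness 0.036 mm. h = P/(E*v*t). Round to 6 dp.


h = 303 / (90.5*849*0.036) = 0.109543 mm


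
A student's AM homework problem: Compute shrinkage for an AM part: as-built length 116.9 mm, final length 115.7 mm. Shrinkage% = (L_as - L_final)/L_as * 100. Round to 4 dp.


Shrinkage = ((116.9-115.7)/116.9)*100 = 1.0265 %


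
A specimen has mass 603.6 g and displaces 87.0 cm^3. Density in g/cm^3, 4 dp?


rho = 603.6 / 87.0 = 6.9379 g/cm^3


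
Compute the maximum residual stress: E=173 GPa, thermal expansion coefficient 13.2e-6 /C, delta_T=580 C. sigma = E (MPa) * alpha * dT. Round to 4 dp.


sigma = 173*1000 * 13.2e-6 * 580 = 1324.488 MPa


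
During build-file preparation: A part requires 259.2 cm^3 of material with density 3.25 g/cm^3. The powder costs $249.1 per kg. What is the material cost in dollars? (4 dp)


Mass = 259.2*3.25/1000 = 0.8424 kg
Cost = 0.8424 * 249.1 = 209.8418 $


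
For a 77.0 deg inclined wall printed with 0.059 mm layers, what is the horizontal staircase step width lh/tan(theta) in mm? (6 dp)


step = 0.059 / tan(77.0) = 0.013621 mm


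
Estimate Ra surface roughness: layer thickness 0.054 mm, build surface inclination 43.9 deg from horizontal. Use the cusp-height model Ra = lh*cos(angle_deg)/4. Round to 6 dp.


Ra = 0.054 * cos(43.9) / 4 = 0.009727 mm


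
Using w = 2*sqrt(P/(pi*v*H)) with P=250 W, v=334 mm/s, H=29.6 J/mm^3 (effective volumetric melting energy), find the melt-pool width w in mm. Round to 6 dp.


w = 2*sqrt(250/(pi*334*29.6)) = 0.179435 mm


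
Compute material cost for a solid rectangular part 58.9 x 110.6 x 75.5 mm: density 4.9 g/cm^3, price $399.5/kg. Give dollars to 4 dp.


V = 58.9 * 110.6 * 75.5 = 491832.67 mm^3 = 491.83267 cm^3
Mass = 491.83267 * 4.9 / 1000 = 2.40998008 kg
Cost = 2.40998008 * 399.5 = 962.787 $


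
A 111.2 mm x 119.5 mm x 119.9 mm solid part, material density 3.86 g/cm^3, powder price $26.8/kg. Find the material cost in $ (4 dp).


V = 111.2 * 119.5 * 119.9 = 1593279.16 mm^3 = 1593.27916 cm^3
Mass = 1593.27916 * 3.86 / 1000 = 6.15005756 kg
Cost = 6.15005756 * 26.8 = 164.8215 $


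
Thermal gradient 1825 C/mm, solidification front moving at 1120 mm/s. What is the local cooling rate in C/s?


CR = 1825 * 1120 = 2044000 C/s


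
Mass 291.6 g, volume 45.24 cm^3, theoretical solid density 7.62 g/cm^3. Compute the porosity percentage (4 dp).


rho_part = 291.6 / 45.24 = 6.44562334 g/cm^3
Porosity = (1 - 6.44562334/7.62)*100 = 15.4118 %


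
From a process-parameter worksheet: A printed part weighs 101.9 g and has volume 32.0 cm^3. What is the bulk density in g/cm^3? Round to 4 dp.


rho = 101.9 / 32.0 = 3.1844 g/cm^3


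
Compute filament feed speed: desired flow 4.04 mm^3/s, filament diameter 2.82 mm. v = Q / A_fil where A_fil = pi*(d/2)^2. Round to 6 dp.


A = pi*(2.82/2)^2 = 6.2458
v = 4.04 / 6.2458 = 0.646835 mm/s


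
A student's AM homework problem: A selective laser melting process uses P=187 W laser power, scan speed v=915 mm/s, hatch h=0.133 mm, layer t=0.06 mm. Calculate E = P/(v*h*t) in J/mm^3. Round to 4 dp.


E = 187 / (915*0.133*0.06) = 25.6105 J/mm^3


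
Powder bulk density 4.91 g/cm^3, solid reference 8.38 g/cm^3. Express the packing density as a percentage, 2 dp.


Packing = (4.91/8.38)*100 = 58.59 %


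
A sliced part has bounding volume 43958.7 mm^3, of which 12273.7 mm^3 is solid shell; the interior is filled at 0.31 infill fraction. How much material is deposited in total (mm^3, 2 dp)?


V_infill = (43958.7 - 12273.7) * 0.31 = 9822.35
V_total = 12273.7 + 9822.35 = 22096.05 mm^3


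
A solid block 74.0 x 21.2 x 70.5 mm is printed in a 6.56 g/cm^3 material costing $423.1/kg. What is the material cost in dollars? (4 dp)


V = 74.0 * 21.2 * 70.5 = 110600.4 mm^3 = 110.6004 cm^3
Mass = 110.6004 * 6.56 / 1000 = 0.72553862 kg
Cost = 0.72553862 * 423.1 = 306.9754 $


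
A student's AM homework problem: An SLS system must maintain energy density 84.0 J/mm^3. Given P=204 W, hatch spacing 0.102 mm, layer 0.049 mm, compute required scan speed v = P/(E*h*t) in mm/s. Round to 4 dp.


v = 204 / (84.0*0.102*0.049) = 485.9086 mm/s


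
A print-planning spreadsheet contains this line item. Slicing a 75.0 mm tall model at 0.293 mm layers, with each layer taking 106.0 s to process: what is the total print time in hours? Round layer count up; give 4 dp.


Layers = ceil(75.0/0.293) = 256
t = 256 * 106.0 / 3600 = 7.5378 hrs


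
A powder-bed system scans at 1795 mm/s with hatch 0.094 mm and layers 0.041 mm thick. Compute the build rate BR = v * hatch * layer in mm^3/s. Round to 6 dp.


Rate = 1795 * 0.094 * 0.041 = 6.91793 mm^3/s


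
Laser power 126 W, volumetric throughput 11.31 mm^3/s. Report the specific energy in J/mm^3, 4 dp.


SE = 126 / 11.31 = 11.1406 J/mm^3


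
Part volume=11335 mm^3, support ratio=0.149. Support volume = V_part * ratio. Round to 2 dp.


V_support = 11335 * 0.149 = 1688.92 mm^3


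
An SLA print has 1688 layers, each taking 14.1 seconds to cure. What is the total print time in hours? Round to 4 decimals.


t = 1688 * 14.1 / 3600 = 6.6113 hrs


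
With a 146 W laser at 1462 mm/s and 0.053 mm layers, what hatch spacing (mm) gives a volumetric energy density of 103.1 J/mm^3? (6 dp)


h = 146 / (103.1*1462*0.053) = 0.018276 mm


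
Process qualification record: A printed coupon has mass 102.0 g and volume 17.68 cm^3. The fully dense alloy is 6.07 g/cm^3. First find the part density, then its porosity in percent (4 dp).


rho_part = 102.0 / 17.68 = 5.76923077 g/cm^3
Porosity = (1 - 5.76923077/6.07)*100 = 4.955 %


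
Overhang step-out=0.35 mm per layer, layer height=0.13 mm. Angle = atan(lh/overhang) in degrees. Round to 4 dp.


angle = atan(0.13/0.35) = 20.3764 degrees


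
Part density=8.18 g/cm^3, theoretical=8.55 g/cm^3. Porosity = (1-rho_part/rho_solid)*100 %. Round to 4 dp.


Porosity = (1-8.18/8.55)*100 = 4.3275 %


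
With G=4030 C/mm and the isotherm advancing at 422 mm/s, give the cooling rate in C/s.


CR = 4030 * 422 = 1700660 C/s


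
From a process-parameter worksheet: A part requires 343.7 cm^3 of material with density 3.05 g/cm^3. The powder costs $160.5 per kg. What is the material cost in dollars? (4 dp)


Mass = 343.7*3.05/1000 = 1.048285 kg
Cost = 1.048285 * 160.5 = 168.2497 $


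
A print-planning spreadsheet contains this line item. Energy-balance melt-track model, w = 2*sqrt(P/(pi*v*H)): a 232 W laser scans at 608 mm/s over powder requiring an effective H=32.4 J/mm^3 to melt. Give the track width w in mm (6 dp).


w = 2*sqrt(232/(pi*608*32.4)) = 0.122455 mm


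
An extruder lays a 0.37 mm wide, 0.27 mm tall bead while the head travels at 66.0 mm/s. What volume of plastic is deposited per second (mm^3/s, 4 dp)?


Rate = 0.37 * 0.27 * 66.0 = 6.5934 mm^3/s


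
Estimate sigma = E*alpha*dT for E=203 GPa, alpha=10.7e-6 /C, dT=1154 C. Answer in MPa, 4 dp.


sigma = 203*1000 * 10.7e-6 * 1154 = 2506.6034 MPa


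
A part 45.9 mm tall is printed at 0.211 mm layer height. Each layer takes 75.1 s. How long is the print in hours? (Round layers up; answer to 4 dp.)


Layers = ceil(45.9/0.211) = 218
t = 218 * 75.1 / 3600 = 4.5477 hrs


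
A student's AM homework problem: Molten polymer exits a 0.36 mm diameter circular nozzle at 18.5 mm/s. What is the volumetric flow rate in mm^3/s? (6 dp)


A = pi*(0.36/2)^2 = 0.1017876 mm^2
Q = 0.1017876 * 18.5 = 1.883071 mm^3/s


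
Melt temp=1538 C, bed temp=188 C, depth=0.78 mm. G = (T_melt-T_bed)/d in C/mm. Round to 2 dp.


G = (1538-188)/0.78 = 1730.77 C/mm


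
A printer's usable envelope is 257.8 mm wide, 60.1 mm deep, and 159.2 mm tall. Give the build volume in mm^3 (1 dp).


V = 257.8 * 60.1 * 159.2 = 2466609.8 mm^3


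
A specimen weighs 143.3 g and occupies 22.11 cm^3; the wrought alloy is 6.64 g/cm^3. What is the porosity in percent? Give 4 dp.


rho_part = 143.3 / 22.11 = 6.48123021 g/cm^3
Porosity = (1 - 6.48123021/6.64)*100 = 2.3911 %


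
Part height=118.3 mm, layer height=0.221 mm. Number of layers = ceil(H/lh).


Layers = ceil(118.3/0.221) = 536


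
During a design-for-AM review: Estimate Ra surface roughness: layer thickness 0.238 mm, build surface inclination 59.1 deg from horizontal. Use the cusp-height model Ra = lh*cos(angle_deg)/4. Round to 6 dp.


Ra = 0.238 * cos(59.1) / 4 = 0.030556 mm


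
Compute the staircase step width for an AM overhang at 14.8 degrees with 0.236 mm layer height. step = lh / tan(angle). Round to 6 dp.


step = 0.236 / tan(14.8) = 0.893224 mm


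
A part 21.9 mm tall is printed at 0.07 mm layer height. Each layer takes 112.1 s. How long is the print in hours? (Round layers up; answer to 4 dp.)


Layers = ceil(21.9/0.07) = 313
t = 313 * 112.1 / 3600 = 9.7465 hrs


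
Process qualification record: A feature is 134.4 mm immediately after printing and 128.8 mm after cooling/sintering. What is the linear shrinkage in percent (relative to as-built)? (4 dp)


Shrinkage = ((134.4-128.8)/134.4)*100 = 4.1667 %


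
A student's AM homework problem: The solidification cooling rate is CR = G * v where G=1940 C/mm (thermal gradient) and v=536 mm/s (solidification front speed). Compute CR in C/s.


CR = 1940 * 536 = 1039840 C/s


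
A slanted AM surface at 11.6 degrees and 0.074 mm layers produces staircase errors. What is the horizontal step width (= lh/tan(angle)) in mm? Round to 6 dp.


step = 0.074 / tan(11.6) = 0.3605 mm


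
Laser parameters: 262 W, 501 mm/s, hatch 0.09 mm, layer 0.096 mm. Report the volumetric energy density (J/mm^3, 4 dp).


E = 262 / (501*0.09*0.096) = 60.5271 J/mm^3


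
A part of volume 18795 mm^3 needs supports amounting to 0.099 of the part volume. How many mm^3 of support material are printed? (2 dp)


V_support = 18795 * 0.099 = 1860.71 mm^3


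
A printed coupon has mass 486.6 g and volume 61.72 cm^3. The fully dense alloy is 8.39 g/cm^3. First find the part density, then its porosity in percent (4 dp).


rho_part = 486.6 / 61.72 = 7.88399222 g/cm^3
Porosity = (1 - 7.88399222/8.39)*100 = 6.0311 %


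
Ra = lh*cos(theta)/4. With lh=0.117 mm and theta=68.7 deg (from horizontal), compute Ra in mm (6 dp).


Ra = 0.117 * cos(68.7) / 4 = 0.010625 mm


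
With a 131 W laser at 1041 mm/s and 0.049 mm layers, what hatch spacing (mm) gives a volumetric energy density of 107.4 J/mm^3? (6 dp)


h = 131 / (107.4*1041*0.049) = 0.023912 mm


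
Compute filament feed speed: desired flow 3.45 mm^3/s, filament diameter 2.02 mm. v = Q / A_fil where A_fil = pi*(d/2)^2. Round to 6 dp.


A = pi*(2.02/2)^2 = 3.204739
v = 3.45 / 3.204739 = 1.076531 mm/s


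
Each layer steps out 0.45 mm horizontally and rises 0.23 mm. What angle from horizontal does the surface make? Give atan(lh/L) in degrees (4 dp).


angle = atan(0.23/0.45) = 27.0721 degrees


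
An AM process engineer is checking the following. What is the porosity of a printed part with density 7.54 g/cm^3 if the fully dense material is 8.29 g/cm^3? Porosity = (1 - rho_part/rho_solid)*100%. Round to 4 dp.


Porosity = (1-7.54/8.29)*100 = 9.047 %


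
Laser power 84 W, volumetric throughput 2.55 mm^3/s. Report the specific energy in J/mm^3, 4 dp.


SE = 84 / 2.55 = 32.9412 J/mm^3


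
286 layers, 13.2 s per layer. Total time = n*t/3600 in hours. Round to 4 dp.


t = 286 * 13.2 / 3600 = 1.0487 hrs


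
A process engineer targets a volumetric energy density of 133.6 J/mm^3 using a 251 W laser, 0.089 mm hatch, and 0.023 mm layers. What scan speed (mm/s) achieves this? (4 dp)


v = 251 / (133.6*0.089*0.023) = 917.8029 mm/s


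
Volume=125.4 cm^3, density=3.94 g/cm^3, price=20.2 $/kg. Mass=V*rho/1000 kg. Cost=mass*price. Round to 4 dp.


Mass = 125.4*3.94/1000 = 0.494076 kg
Cost = 0.494076 * 20.2 = 9.9803 $


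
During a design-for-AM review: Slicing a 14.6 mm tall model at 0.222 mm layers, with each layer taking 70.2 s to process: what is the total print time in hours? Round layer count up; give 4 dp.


Layers = ceil(14.6/0.222) = 66
t = 66 * 70.2 / 3600 = 1.287 hrs


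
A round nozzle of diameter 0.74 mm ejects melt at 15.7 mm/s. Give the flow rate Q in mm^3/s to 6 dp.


A = pi*(0.74/2)^2 = 0.43008403 mm^2
Q = 0.43008403 * 15.7 = 6.752319 mm^3/s


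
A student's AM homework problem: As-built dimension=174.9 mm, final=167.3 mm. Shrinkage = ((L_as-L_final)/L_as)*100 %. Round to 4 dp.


Shrinkage = ((174.9-167.3)/174.9)*100 = 4.3453 %


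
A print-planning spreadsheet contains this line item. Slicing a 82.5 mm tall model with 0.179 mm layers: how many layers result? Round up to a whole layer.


Layers = ceil(82.5/0.179) = 461


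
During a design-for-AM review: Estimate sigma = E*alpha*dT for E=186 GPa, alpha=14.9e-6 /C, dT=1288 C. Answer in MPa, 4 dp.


sigma = 186*1000 * 14.9e-6 * 1288 = 3569.5632 MPa


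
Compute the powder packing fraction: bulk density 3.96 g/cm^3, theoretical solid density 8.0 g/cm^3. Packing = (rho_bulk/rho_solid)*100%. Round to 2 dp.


Packing = (3.96/8.0)*100 = 49.5 %


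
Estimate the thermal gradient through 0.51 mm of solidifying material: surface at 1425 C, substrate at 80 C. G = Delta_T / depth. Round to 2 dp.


G = (1425-80)/0.51 = 2637.25 C/mm


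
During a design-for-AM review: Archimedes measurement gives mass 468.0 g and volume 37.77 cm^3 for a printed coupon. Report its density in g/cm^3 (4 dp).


rho = 468.0 / 37.77 = 12.3908 g/cm^3


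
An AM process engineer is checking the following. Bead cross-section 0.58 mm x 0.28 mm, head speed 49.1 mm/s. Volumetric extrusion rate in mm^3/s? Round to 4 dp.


Rate = 0.58 * 0.28 * 49.1 = 7.9738 mm^3/s


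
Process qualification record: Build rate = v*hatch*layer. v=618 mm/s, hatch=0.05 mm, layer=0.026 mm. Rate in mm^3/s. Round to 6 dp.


Rate = 618 * 0.05 * 0.026 = 0.8034 mm^3/s


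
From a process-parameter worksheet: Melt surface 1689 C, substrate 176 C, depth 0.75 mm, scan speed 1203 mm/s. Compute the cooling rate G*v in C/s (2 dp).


G = (1689-176)/0.75 = 2017.33333333 C/mm
CR = 2017.33333333 * 1203 = 2426852.0 C/s


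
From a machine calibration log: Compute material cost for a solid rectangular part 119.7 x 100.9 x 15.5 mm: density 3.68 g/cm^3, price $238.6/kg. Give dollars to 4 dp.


V = 119.7 * 100.9 * 15.5 = 187204.815 mm^3 = 187.204815 cm^3
Mass = 187.204815 * 3.68 / 1000 = 0.68891372 kg
Cost = 0.68891372 * 238.6 = 164.3748 $


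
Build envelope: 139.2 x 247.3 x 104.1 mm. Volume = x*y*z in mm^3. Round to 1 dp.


V = 139.2 * 247.3 * 104.1 = 3583555.1 mm^3


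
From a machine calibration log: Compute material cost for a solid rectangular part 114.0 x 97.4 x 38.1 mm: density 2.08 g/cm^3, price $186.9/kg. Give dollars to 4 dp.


V = 114.0 * 97.4 * 38.1 = 423047.16 mm^3 = 423.04716 cm^3
Mass = 423.04716 * 2.08 / 1000 = 0.87993809 kg
Cost = 0.87993809 * 186.9 = 164.4604 $


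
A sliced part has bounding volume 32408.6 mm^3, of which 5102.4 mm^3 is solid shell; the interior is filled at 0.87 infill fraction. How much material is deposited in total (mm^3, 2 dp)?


V_infill = (32408.6 - 5102.4) * 0.87 = 23756.39
V_total = 5102.4 + 23756.39 = 28858.79 mm^3


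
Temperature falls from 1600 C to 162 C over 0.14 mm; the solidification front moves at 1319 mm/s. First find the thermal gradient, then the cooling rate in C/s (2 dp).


G = (1600-162)/0.14 = 10271.42857143 C/mm
CR = 10271.42857143 * 1319 = 13548014.29 C/s


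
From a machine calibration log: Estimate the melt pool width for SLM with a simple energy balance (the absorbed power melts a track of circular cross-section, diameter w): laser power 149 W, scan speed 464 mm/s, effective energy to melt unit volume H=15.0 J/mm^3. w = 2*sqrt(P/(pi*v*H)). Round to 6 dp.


w = 2*sqrt(149/(pi*464*15.0)) = 0.165099 mm


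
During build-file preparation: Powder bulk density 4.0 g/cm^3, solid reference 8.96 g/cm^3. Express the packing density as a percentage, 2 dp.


Packing = (4.0/8.96)*100 = 44.64 %


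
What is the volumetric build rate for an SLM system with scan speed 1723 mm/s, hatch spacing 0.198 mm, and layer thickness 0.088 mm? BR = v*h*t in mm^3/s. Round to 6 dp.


Rate = 1723 * 0.198 * 0.088 = 30.021552 mm^3/s


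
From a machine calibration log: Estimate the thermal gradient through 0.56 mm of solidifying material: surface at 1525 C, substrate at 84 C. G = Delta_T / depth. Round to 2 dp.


G = (1525-84)/0.56 = 2573.21 C/mm


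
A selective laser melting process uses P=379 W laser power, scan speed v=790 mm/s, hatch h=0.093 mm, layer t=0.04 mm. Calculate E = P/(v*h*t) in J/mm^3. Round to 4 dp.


E = 379 / (790*0.093*0.04) = 128.9642 J/mm^3


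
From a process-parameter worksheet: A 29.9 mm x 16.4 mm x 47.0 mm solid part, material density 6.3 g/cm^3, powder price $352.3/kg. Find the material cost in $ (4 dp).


V = 29.9 * 16.4 * 47.0 = 23046.92 mm^3 = 23.04692 cm^3
Mass = 23.04692 * 6.3 / 1000 = 0.1451956 kg
Cost = 0.1451956 * 352.3 = 51.1524 $


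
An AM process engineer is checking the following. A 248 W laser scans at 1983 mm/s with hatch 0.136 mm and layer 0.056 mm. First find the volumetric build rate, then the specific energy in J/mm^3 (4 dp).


Build rate = 1983 * 0.136 * 0.056 = 15.102528 mm^3/s
SE = 248 / 15.102528 = 16.4211 J/mm^3


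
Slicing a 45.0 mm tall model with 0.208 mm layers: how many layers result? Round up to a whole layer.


Layers = ceil(45.0/0.208) = 217


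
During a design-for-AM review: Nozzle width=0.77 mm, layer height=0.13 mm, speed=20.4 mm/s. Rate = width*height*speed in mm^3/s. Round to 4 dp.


Rate = 0.77 * 0.13 * 20.4 = 2.042 mm^3/s


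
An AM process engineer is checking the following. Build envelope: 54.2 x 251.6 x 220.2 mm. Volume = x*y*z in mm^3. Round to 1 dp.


V = 54.2 * 251.6 * 220.2 = 3002805.7 mm^3


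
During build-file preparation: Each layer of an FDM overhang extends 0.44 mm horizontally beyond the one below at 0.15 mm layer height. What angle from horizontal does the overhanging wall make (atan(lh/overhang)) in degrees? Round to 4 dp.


angle = atan(0.15/0.44) = 18.8247 degrees


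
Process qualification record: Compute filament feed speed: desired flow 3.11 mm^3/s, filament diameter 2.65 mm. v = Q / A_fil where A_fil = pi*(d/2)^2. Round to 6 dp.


A = pi*(2.65/2)^2 = 5.515459
v = 3.11 / 5.515459 = 0.56387 mm/s


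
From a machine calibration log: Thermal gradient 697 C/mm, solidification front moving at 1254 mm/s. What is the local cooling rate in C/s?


CR = 697 * 1254 = 874038 C/s


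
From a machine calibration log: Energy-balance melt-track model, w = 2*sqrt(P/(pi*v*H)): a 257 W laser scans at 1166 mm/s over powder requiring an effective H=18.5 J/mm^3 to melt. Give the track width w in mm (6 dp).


w = 2*sqrt(257/(pi*1166*18.5)) = 0.123165 mm


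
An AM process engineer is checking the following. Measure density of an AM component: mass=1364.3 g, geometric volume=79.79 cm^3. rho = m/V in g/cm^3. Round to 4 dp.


rho = 1364.3 / 79.79 = 17.0986 g/cm^3


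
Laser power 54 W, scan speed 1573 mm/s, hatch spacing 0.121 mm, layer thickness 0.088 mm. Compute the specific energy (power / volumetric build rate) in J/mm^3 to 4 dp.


Build rate = 1573 * 0.121 * 0.088 = 16.749304 mm^3/s
SE = 54 / 16.749304 = 3.224 J/mm^3


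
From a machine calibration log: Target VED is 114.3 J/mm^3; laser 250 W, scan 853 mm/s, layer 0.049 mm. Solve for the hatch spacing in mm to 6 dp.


h = 250 / (114.3*853*0.049) = 0.05233 mm


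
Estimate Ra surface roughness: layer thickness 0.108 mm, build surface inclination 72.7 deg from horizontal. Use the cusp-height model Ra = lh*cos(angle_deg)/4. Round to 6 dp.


Ra = 0.108 * cos(72.7) / 4 = 0.008029 mm


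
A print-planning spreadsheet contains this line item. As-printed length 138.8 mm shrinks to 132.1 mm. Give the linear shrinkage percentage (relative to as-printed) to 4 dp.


Shrinkage = ((138.8-132.1)/138.8)*100 = 4.8271 %


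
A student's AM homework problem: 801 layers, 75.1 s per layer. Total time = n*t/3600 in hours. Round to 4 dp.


t = 801 * 75.1 / 3600 = 16.7098 hrs


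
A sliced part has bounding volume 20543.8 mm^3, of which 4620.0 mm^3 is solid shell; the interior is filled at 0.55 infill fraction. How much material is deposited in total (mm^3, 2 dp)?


V_infill = (20543.8 - 4620.0) * 0.55 = 8758.09
V_total = 4620.0 + 8758.09 = 13378.09 mm^3


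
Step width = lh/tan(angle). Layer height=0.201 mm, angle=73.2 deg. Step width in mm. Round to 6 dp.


step = 0.201 / tan(73.2) = 0.060685 mm


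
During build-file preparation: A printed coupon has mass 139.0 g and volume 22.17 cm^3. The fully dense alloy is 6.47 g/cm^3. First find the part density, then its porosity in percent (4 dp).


rho_part = 139.0 / 22.17 = 6.26973387 g/cm^3
Porosity = (1 - 6.26973387/6.47)*100 = 3.0953 %


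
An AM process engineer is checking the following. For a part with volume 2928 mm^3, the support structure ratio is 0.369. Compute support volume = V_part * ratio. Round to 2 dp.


V_support = 2928 * 0.369 = 1080.43 mm^3


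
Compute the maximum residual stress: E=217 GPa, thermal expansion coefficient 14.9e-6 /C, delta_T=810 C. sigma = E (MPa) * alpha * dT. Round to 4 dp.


sigma = 217*1000 * 14.9e-6 * 810 = 2618.973 MPa


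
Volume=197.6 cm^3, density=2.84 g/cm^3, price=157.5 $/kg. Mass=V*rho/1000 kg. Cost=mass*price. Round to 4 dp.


Mass = 197.6*2.84/1000 = 0.561184 kg
Cost = 0.561184 * 157.5 = 88.3865 $


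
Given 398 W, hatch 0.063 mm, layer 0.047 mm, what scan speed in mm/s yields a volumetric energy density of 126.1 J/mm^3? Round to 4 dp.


v = 398 / (126.1*0.063*0.047) = 1065.9322 mm/s


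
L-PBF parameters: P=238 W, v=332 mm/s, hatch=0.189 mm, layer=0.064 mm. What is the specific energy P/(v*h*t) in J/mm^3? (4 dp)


Build rate = 332 * 0.189 * 0.064 = 4.015872 mm^3/s
SE = 238 / 4.015872 = 59.2648 J/mm^3


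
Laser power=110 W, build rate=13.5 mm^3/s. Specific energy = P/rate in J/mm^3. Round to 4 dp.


SE = 110 / 13.5 = 8.1481 J/mm^3


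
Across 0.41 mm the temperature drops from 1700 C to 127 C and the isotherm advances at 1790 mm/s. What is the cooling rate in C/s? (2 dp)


G = (1700-127)/0.41 = 3836.58536585 C/mm
CR = 3836.58536585 * 1790 = 6867487.8 C/s


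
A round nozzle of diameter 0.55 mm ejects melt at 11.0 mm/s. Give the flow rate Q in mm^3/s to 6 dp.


A = pi*(0.55/2)^2 = 0.23758294 mm^2
Q = 0.23758294 * 11.0 = 2.613412 mm^3/s


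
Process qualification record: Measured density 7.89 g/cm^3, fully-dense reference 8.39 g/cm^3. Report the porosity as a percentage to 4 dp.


Porosity = (1-7.89/8.39)*100 = 5.9595 %


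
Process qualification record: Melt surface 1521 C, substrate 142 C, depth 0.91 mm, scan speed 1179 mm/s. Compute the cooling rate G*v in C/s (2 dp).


G = (1521-142)/0.91 = 1515.38461538 C/mm
CR = 1515.38461538 * 1179 = 1786638.46 C/s


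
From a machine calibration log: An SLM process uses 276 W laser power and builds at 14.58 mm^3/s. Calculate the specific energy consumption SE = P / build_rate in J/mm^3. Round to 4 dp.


SE = 276 / 14.58 = 18.93 J/mm^3


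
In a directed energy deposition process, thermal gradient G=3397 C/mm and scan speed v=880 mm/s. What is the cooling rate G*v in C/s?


CR = 3397 * 880 = 2989360 C/s


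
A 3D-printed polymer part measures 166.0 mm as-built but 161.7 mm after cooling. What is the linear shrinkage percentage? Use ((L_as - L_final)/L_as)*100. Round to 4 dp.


Shrinkage = ((166.0-161.7)/166.0)*100 = 2.5904 %


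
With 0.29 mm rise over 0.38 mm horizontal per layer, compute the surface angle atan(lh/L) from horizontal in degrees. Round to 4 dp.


angle = atan(0.29/0.38) = 37.3493 degrees


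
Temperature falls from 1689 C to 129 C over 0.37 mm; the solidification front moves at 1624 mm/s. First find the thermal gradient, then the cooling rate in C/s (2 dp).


G = (1689-129)/0.37 = 4216.21621622 C/mm
CR = 4216.21621622 * 1624 = 6847135.14 C/s


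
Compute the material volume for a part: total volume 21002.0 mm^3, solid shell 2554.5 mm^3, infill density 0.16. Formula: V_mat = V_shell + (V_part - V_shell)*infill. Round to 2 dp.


V_infill = (21002.0 - 2554.5) * 0.16 = 2951.6
V_total = 2554.5 + 2951.6 = 5506.1 mm^3


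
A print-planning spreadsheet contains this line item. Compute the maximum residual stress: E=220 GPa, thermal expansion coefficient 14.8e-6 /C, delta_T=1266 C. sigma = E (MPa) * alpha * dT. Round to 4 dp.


sigma = 220*1000 * 14.8e-6 * 1266 = 4122.096 MPa


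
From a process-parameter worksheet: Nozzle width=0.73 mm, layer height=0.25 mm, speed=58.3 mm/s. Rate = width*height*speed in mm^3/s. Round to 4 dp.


Rate = 0.73 * 0.25 * 58.3 = 10.6398 mm^3/s


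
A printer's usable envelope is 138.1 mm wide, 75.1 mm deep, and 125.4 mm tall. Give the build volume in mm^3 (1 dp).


V = 138.1 * 75.1 * 125.4 = 1300562.3 mm^3


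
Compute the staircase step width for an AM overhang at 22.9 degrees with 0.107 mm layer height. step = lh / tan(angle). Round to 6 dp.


step = 0.107 / tan(22.9) = 0.253304 mm


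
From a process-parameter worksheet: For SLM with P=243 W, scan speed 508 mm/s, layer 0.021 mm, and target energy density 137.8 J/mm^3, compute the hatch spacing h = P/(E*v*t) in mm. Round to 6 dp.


h = 243 / (137.8*508*0.021) = 0.1653 mm


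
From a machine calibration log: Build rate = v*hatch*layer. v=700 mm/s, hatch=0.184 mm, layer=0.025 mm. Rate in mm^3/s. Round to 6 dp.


Rate = 700 * 0.184 * 0.025 = 3.22 mm^3/s


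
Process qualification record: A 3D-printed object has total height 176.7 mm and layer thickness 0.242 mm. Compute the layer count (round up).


Layers = ceil(176.7/0.242) = 731


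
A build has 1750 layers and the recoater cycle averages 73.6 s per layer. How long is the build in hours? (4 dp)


t = 1750 * 73.6 / 3600 = 35.7778 hrs


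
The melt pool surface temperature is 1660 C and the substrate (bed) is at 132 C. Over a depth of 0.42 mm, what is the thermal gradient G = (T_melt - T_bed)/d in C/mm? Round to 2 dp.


G = (1660-132)/0.42 = 3638.1 C/mm


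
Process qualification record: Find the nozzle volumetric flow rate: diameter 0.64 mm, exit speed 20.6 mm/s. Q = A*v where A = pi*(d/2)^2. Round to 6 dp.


A = pi*(0.64/2)^2 = 0.32169909 mm^2
Q = 0.32169909 * 20.6 = 6.627001 mm^3/s


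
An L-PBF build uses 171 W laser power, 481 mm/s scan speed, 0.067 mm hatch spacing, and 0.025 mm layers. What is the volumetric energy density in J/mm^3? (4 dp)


E = 171 / (481*0.067*0.025) = 212.2444 J/mm^3


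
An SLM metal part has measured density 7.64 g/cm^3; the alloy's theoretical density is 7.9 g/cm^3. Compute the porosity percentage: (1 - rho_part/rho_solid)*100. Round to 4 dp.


Porosity = (1-7.64/7.9)*100 = 3.2911 %


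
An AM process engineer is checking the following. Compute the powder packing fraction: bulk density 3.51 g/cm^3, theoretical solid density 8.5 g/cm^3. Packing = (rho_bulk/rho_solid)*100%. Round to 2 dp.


Packing = (3.51/8.5)*100 = 41.29 %


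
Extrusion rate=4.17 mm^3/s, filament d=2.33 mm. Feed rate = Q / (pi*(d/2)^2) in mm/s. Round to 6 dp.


A = pi*(2.33/2)^2 = 4.263848
v = 4.17 / 4.263848 = 0.97799 mm/s


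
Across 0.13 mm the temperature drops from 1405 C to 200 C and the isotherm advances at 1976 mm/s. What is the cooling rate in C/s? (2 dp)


G = (1405-200)/0.13 = 9269.23076923 C/mm
CR = 9269.23076923 * 1976 = 18316000.0 C/s


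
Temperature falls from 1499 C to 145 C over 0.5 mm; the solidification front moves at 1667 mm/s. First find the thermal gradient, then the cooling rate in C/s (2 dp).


G = (1499-145)/0.5 = 2708.0 C/mm
CR = 2708.0 * 1667 = 4514236.0 C/s


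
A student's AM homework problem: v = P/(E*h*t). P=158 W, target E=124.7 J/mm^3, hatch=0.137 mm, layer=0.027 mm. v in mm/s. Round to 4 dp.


v = 158 / (124.7*0.137*0.027) = 342.5361 mm/s


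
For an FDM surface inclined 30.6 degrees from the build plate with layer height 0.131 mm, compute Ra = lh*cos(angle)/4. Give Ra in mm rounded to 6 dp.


Ra = 0.131 * cos(30.6) / 4 = 0.028189 mm


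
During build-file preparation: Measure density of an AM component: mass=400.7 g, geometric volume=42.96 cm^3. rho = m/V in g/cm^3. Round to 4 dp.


rho = 400.7 / 42.96 = 9.3273 g/cm^3


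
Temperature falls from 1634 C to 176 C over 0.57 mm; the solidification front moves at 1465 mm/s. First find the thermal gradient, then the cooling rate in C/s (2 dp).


G = (1634-176)/0.57 = 2557.89473684 C/mm
CR = 2557.89473684 * 1465 = 3747315.79 C/s


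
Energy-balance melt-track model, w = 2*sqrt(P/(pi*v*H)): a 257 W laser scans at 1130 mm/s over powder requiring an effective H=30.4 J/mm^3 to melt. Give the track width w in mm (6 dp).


w = 2*sqrt(257/(pi*1130*30.4)) = 0.097599 mm


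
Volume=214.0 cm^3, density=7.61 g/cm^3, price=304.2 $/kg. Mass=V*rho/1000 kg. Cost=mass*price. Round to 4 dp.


Mass = 214.0*7.61/1000 = 1.62854 kg
Cost = 1.62854 * 304.2 = 495.4019 $


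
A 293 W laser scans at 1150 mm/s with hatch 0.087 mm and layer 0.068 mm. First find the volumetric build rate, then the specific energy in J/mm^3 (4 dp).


Build rate = 1150 * 0.087 * 0.068 = 6.8034 mm^3/s
SE = 293 / 6.8034 = 43.0667 J/mm^3


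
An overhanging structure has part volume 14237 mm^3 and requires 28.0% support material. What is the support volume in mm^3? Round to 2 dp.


V_support = 14237 * 0.28 = 3986.36 mm^3


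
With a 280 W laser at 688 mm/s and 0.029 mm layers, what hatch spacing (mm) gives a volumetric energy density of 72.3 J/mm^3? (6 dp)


h = 280 / (72.3*688*0.029) = 0.194103 mm


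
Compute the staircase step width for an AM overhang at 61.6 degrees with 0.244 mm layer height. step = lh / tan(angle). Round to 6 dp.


step = 0.244 / tan(61.6) = 0.13193 mm


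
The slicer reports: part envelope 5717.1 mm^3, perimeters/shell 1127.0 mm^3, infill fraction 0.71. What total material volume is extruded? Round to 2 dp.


V_infill = (5717.1 - 1127.0) * 0.71 = 3258.97
V_total = 1127.0 + 3258.97 = 4385.97 mm^3


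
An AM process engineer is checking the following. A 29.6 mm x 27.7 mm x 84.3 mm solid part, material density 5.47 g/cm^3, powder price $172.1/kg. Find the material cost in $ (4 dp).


V = 29.6 * 27.7 * 84.3 = 69119.256 mm^3 = 69.119256 cm^3
Mass = 69.119256 * 5.47 / 1000 = 0.37808233 kg
Cost = 0.37808233 * 172.1 = 65.068 $


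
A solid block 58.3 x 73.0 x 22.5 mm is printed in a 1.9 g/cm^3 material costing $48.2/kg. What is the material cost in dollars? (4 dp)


V = 58.3 * 73.0 * 22.5 = 95757.75 mm^3 = 95.75775 cm^3
Mass = 95.75775 * 1.9 / 1000 = 0.18193973 kg
Cost = 0.18193973 * 48.2 = 8.7695 $


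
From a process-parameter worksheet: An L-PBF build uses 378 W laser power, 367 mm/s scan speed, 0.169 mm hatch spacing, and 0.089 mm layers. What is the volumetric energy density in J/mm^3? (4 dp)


E = 378 / (367*0.169*0.089) = 68.4777 J/mm^3


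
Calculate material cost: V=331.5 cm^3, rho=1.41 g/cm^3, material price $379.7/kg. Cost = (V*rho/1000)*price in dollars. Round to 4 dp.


Mass = 331.5*1.41/1000 = 0.467415 kg
Cost = 0.467415 * 379.7 = 177.4775 $


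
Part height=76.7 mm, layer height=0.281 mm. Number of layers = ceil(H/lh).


Layers = ceil(76.7/0.281) = 273


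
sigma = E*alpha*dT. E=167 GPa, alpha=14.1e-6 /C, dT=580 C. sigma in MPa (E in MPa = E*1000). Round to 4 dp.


sigma = 167*1000 * 14.1e-6 * 580 = 1365.726 MPa


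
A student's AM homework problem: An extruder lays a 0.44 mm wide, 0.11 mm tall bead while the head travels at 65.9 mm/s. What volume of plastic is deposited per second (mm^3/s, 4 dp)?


Rate = 0.44 * 0.11 * 65.9 = 3.1896 mm^3/s


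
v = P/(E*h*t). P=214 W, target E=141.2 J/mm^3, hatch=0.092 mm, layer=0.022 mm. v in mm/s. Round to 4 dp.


v = 214 / (141.2*0.092*0.022) = 748.8047 mm/s


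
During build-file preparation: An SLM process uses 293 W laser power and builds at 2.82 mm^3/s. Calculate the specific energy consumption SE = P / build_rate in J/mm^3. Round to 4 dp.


SE = 293 / 2.82 = 103.9007 J/mm^3
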